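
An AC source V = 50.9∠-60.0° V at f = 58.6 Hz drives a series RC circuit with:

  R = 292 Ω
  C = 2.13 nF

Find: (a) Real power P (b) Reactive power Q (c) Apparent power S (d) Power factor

Step 1 — Angular frequency: ω = 2π·f = 2π·58.6 = 368.2 rad/s.
Step 2 — Component impedances:
  R: Z = R = 292 Ω
  C: Z = 1/(jωC) = -j/(ω·C) = 0 - j1.275e+06 Ω
Step 3 — Series combination: Z_total = R + C = 292 - j1.275e+06 Ω = 1.275e+06∠-90.0° Ω.
Step 4 — Source phasor: V = 50.9∠-60.0° V = 25.45 - j44.08 V.
Step 5 — Current: I = V / Z = 3.458e-05 + j1.995e-05 A = 3.992e-05∠30.0° A.
Step 6 — Complex power: S = V·I* = 4.653e-07 - j0.002032 VA.
Step 7 — Real power: P = Re(S) = 4.653e-07 W.
Step 8 — Reactive power: Q = Im(S) = -0.002032 VAR.
Step 9 — Apparent power: |S| = 0.002032 VA.
Step 10 — Power factor: PF = P/|S| = 0.000229 (leading).

(a) P = 4.653e-07 W  (b) Q = -0.002032 VAR  (c) S = 0.002032 VA  (d) PF = 0.000229 (leading)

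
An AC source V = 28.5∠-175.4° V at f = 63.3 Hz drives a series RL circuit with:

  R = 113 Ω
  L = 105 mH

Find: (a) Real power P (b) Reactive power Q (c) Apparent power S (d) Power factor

Step 1 — Angular frequency: ω = 2π·f = 2π·63.3 = 397.7 rad/s.
Step 2 — Component impedances:
  R: Z = R = 113 Ω
  L: Z = jωL = j·397.7·0.105 = 0 + j41.76 Ω
Step 3 — Series combination: Z_total = R + L = 113 + j41.76 Ω = 120.5∠20.3° Ω.
Step 4 — Source phasor: V = 28.5∠-175.4° V = -28.41 - j2.286 V.
Step 5 — Current: I = V / Z = -0.2278 + j0.06395 A = 0.2366∠164.3° A.
Step 6 — Complex power: S = V·I* = 6.324 + j2.337 VA.
Step 7 — Real power: P = Re(S) = 6.324 W.
Step 8 — Reactive power: Q = Im(S) = 2.337 VAR.
Step 9 — Apparent power: |S| = 6.742 VA.
Step 10 — Power factor: PF = P/|S| = 0.938 (lagging).

(a) P = 6.324 W  (b) Q = 2.337 VAR  (c) S = 6.742 VA  (d) PF = 0.938 (lagging)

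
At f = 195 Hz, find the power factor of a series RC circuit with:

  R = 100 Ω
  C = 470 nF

Step 1 — Angular frequency: ω = 2π·f = 2π·195 = 1225 rad/s.
Step 2 — Component impedances:
  R: Z = R = 100 Ω
  C: Z = 1/(jωC) = -j/(ω·C) = 0 - j1737 Ω
Step 3 — Series combination: Z_total = R + C = 100 - j1737 Ω = 1739∠-86.7° Ω.
Step 4 — Power factor: PF = cos(φ) = Re(Z)/|Z| = 100/1739.4 = 0.05749.
Step 5 — Type: Im(Z) = -1737 ⇒ leading (phase φ = -86.7°).

PF = 0.05749 (leading, φ = -86.7°)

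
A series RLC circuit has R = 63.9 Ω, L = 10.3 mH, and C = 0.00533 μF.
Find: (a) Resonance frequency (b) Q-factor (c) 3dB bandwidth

Step 1 — Resonance: ω₀ = 1/√(LC) = 1/√(0.0103·5.33e-09) = 1.35e+05 rad/s.
Step 2 — f₀ = ω₀/(2π) = 2.148e+04 Hz.
Step 3 — Series Q: Q = ω₀L/R = 1.35e+05·0.0103/63.9 = 21.75.
Step 4 — Bandwidth: Δω = ω₀/Q = 6204 rad/s; BW = Δω/(2π) = 987.4 Hz.

(a) f₀ = 2.148e+04 Hz  (b) Q = 21.75  (c) BW = 987.4 Hz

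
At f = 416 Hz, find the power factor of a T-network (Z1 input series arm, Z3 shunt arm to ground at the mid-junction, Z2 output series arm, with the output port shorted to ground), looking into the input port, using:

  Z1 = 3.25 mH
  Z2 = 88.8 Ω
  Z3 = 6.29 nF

Step 1 — Angular frequency: ω = 2π·f = 2π·416 = 2614 rad/s.
Step 2 — Component impedances:
  Z1: Z = jωL = j·2614·0.00325 = 0 + j8.495 Ω
  Z2: Z = R = 88.8 Ω
  Z3: Z = 1/(jωC) = -j/(ω·C) = 0 - j6.082e+04 Ω
Step 3 — With the output port shorted to ground, the output series arm Z2 runs from the junction to ground; the shunt arm Z3 also runs from the junction to ground. They appear in parallel: Z3 || Z2 = 88.8 - j0.1296 Ω.
Step 4 — Series with input arm Z1: Z_in = Z1 + (Z3 || Z2) = 88.8 + j8.365 Ω = 89.19∠5.4° Ω.
Step 5 — Power factor: PF = cos(φ) = Re(Z)/|Z| = 88.8/89.19 = 0.9956.
Step 6 — Type: Im(Z) = 8.365 ⇒ lagging (phase φ = 5.4°).

PF = 0.9956 (lagging, φ = 5.4°)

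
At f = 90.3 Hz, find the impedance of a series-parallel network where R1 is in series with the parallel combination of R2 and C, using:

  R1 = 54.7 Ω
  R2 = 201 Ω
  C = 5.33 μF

Step 1 — Angular frequency: ω = 2π·f = 2π·90.3 = 567.4 rad/s.
Step 2 — Component impedances:
  R1: Z = R = 54.7 Ω
  R2: Z = R = 201 Ω
  C: Z = 1/(jωC) = -j/(ω·C) = 0 - j330.7 Ω
Step 3 — Parallel branch: R2 || C = 1/(1/R2 + 1/C) = 146.8 - j89.21 Ω.
Step 4 — Series with R1: Z_total = R1 + (R2 || C) = 201.5 - j89.21 Ω = 220.3∠-23.9° Ω.

Z = 201.5 - j89.21 Ω = 220.3∠-23.9° Ω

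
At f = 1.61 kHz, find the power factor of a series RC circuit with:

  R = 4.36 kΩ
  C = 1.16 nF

Step 1 — Angular frequency: ω = 2π·f = 2π·1610 = 1.012e+04 rad/s.
Step 2 — Component impedances:
  R: Z = R = 4360 Ω
  C: Z = 1/(jωC) = -j/(ω·C) = 0 - j8.522e+04 Ω
Step 3 — Series combination: Z_total = R + C = 4360 - j8.522e+04 Ω = 8.533e+04∠-87.1° Ω.
Step 4 — Power factor: PF = cos(φ) = Re(Z)/|Z| = 4360/8.533e+04 = 0.0511.
Step 5 — Type: Im(Z) = -8.522e+04 ⇒ leading (phase φ = -87.1°).

PF = 0.0511 (leading, φ = -87.1°)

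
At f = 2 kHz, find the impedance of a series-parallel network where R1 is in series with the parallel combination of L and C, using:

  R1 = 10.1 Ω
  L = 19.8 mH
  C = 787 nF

Step 1 — Angular frequency: ω = 2π·f = 2π·2000 = 1.257e+04 rad/s.
Step 2 — Component impedances:
  R1: Z = R = 10.1 Ω
  L: Z = jωL = j·1.257e+04·0.0198 = 0 + j248.8 Ω
  C: Z = 1/(jωC) = -j/(ω·C) = 0 - j101.1 Ω
Step 3 — Parallel branch: L || C = 1/(1/L + 1/C) = 0 - j170.3 Ω.
Step 4 — Series with R1: Z_total = R1 + (L || C) = 10.1 - j170.3 Ω = 170.6∠-86.6° Ω.

Z = 10.1 - j170.3 Ω = 170.6∠-86.6° Ω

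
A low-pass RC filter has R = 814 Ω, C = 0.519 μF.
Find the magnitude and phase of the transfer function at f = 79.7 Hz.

Step 1 — Angular frequency: ω = 2π·79.7 = 500.8 rad/s.
Step 2 — Transfer function: H(jω) = 1/(1 + jωRC).
Step 3 — Denominator: 1 + jωRC = 1 + j·500.8·814·5.19e-07 = 1 + j0.2116.
Step 4 — H = 0.9572 - j0.2025.
Step 5 — Magnitude: |H| = 0.9783 (-0.2 dB); phase: φ = -11.9°.

|H| = 0.9783 (-0.2 dB), φ = -11.9°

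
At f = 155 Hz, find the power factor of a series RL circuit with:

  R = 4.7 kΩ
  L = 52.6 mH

Step 1 — Angular frequency: ω = 2π·f = 2π·155 = 973.9 rad/s.
Step 2 — Component impedances:
  R: Z = R = 4700 Ω
  L: Z = jωL = j·973.9·0.0526 = 0 + j51.23 Ω
Step 3 — Series combination: Z_total = R + L = 4700 + j51.23 Ω = 4700∠0.6° Ω.
Step 4 — Power factor: PF = cos(φ) = Re(Z)/|Z| = 4700/4700.3 = 0.9999.
Step 5 — Type: Im(Z) = 51.23 ⇒ lagging (phase φ = 0.6°).

PF = 0.9999 (lagging, φ = 0.6°)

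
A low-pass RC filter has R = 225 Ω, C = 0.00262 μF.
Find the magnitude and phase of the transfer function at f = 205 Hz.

Step 1 — Angular frequency: ω = 2π·205 = 1288 rad/s.
Step 2 — Transfer function: H(jω) = 1/(1 + jωRC).
Step 3 — Denominator: 1 + jωRC = 1 + j·1288·225·2.62e-09 = 1 + j0.0007593.
Step 4 — H = 1 - j0.0007593.
Step 5 — Magnitude: |H| = 1 (-0.0 dB); phase: φ = -0.0°.

|H| = 1 (-0.0 dB), φ = -0.0°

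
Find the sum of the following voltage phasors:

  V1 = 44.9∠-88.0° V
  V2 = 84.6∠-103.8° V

Step 1 — Convert each phasor to rectangular form:
  V1 = 44.9·(cos(-88.0°) + j·sin(-88.0°)) = 1.567 - j44.87 V
  V2 = 84.6·(cos(-103.8°) + j·sin(-103.8°)) = -20.18 - j82.16 V
Step 2 — Sum components: V_total = -18.61 - j127 V.
Step 3 — Convert to polar: |V_total| = 128.4 V, ∠V_total = -98.3°.

V_total = 128.4∠-98.3° V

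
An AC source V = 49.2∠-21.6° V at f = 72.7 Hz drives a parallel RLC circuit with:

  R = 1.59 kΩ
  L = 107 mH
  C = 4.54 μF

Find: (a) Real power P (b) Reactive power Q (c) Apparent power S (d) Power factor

Step 1 — Angular frequency: ω = 2π·f = 2π·72.7 = 456.8 rad/s.
Step 2 — Component impedances:
  R: Z = R = 1590 Ω
  L: Z = jωL = j·456.8·0.107 = 0 + j48.88 Ω
  C: Z = 1/(jωC) = -j/(ω·C) = 0 - j482.2 Ω
Step 3 — Parallel combination: 1/Z_total = 1/R + 1/L + 1/C; Z_total = 1.858 + j54.33 Ω = 54.36∠88.0° Ω.
Step 4 — Source phasor: V = 49.2∠-21.6° V = 45.75 - j18.11 V.
Step 5 — Current: I = V / Z = -0.3042 - j0.8525 A = 0.9051∠-109.6° A.
Step 6 — Complex power: S = V·I* = 1.522 + j44.51 VA.
Step 7 — Real power: P = Re(S) = 1.522 W.
Step 8 — Reactive power: Q = Im(S) = 44.51 VAR.
Step 9 — Apparent power: |S| = 44.53 VA.
Step 10 — Power factor: PF = P/|S| = 0.03419 (lagging).

(a) P = 1.522 W  (b) Q = 44.51 VAR  (c) S = 44.53 VA  (d) PF = 0.03419 (lagging)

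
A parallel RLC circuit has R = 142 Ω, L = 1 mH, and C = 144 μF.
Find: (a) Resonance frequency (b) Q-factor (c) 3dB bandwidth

Step 1 — Resonance: ω₀ = 1/√(LC) = 1/√(0.001·0.000144) = 2635 rad/s.
Step 2 — f₀ = ω₀/(2π) = 419.4 Hz.
Step 3 — Parallel Q: Q = R/(ω₀L) = 142/(2635·0.001) = 53.89.
Step 4 — Bandwidth: Δω = ω₀/Q = 48.9 rad/s; BW = Δω/(2π) = 7.783 Hz.

(a) f₀ = 419.4 Hz  (b) Q = 53.89  (c) BW = 7.783 Hz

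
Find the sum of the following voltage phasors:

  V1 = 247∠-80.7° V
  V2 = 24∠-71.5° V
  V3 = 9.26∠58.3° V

Step 1 — Convert each phasor to rectangular form:
  V1 = 247·(cos(-80.7°) + j·sin(-80.7°)) = 39.92 - j243.8 V
  V2 = 24·(cos(-71.5°) + j·sin(-71.5°)) = 7.615 - j22.76 V
  V3 = 9.26·(cos(58.3°) + j·sin(58.3°)) = 4.866 + j7.879 V
Step 2 — Sum components: V_total = 52.4 - j258.6 V.
Step 3 — Convert to polar: |V_total| = 263.9 V, ∠V_total = -78.5°.

V_total = 263.9∠-78.5° V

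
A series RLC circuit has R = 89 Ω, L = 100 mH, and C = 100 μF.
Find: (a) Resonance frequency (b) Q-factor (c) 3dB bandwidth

Step 1 — Resonance condition Im(Z)=0 gives ω₀ = 1/√(LC).
Step 2 — ω₀ = 1/√(0.1·0.0001) = 316.2 rad/s.
Step 3 — f₀ = ω₀/(2π) = 50.33 Hz.
Step 4 — Series Q: Q = ω₀L/R = 316.2·0.1/89 = 0.3553.
Step 5 — 3dB bandwidth: Δω = ω₀/Q = 890 rad/s; BW = Δω/(2π) = 141.6 Hz.

(a) f₀ = 50.33 Hz  (b) Q = 0.3553  (c) BW = 141.6 Hz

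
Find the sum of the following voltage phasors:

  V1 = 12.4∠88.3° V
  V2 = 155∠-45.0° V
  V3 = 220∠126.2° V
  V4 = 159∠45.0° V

Step 1 — Convert each phasor to rectangular form:
  V1 = 12.4·(cos(88.3°) + j·sin(88.3°)) = 0.3679 + j12.39 V
  V2 = 155·(cos(-45.0°) + j·sin(-45.0°)) = 109.6 - j109.6 V
  V3 = 220·(cos(126.2°) + j·sin(126.2°)) = -129.9 + j177.5 V
  V4 = 159·(cos(45.0°) + j·sin(45.0°)) = 112.4 + j112.4 V
Step 2 — Sum components: V_total = 92.47 + j192.8 V.
Step 3 — Convert to polar: |V_total| = 213.8 V, ∠V_total = 64.4°.

V_total = 213.8∠64.4° V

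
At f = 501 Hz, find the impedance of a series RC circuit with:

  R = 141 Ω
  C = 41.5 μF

Step 1 — Angular frequency: ω = 2π·f = 2π·501 = 3148 rad/s.
Step 2 — Component impedances:
  R: Z = R = 141 Ω
  C: Z = 1/(jωC) = -j/(ω·C) = 0 - j7.655 Ω
Step 3 — Series combination: Z_total = R + C = 141 - j7.655 Ω = 141.2∠-3.1° Ω.

Z = 141 - j7.655 Ω = 141.2∠-3.1° Ω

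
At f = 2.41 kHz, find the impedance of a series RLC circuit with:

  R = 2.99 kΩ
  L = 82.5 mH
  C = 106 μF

Step 1 — Angular frequency: ω = 2π·f = 2π·2410 = 1.514e+04 rad/s.
Step 2 — Component impedances:
  R: Z = R = 2990 Ω
  L: Z = jωL = j·1.514e+04·0.0825 = 0 + j1249 Ω
  C: Z = 1/(jωC) = -j/(ω·C) = 0 - j0.623 Ω
Step 3 — Series combination: Z_total = R + L + C = 2990 + j1249 Ω = 3240∠22.7° Ω.

Z = 2990 + j1249 Ω = 3240∠22.7° Ω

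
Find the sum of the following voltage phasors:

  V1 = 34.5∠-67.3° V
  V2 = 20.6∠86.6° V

Step 1 — Convert each phasor to rectangular form:
  V1 = 34.5·(cos(-67.3°) + j·sin(-67.3°)) = 13.31 - j31.83 V
  V2 = 20.6·(cos(86.6°) + j·sin(86.6°)) = 1.222 + j20.56 V
Step 2 — Sum components: V_total = 14.54 - j11.26 V.
Step 3 — Convert to polar: |V_total| = 18.39 V, ∠V_total = -37.8°.

V_total = 18.39∠-37.8° V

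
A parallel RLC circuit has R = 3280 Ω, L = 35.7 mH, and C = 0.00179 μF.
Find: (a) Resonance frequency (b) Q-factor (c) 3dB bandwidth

Step 1 — Resonance: ω₀ = 1/√(LC) = 1/√(0.0357·1.79e-09) = 1.251e+05 rad/s.
Step 2 — f₀ = ω₀/(2π) = 1.991e+04 Hz.
Step 3 — Parallel Q: Q = R/(ω₀L) = 3280/(1.251e+05·0.0357) = 0.7345.
Step 4 — Bandwidth: Δω = ω₀/Q = 1.703e+05 rad/s; BW = Δω/(2π) = 2.711e+04 Hz.

(a) f₀ = 1.991e+04 Hz  (b) Q = 0.7345  (c) BW = 2.711e+04 Hz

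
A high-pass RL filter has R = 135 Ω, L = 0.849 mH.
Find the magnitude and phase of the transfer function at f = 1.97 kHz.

Step 1 — Angular frequency: ω = 2π·1970 = 1.238e+04 rad/s.
Step 2 — Transfer function: H(jω) = jωL/(R + jωL).
Step 3 — Numerator jωL = j·10.51; denominator R + jωL = 135 + j10.51.
Step 4 — H = 0.006023 + j0.07737.
Step 5 — Magnitude: |H| = 0.07761 (-22.2 dB); phase: φ = 85.5°.

|H| = 0.07761 (-22.2 dB), φ = 85.5°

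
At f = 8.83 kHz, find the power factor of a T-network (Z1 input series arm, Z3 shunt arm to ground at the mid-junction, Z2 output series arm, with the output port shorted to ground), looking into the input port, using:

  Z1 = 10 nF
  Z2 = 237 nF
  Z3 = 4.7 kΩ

Step 1 — Angular frequency: ω = 2π·f = 2π·8830 = 5.548e+04 rad/s.
Step 2 — Component impedances:
  Z1: Z = 1/(jωC) = -j/(ω·C) = 0 - j1802 Ω
  Z2: Z = 1/(jωC) = -j/(ω·C) = 0 - j76.05 Ω
  Z3: Z = R = 4700 Ω
Step 3 — With the output port shorted to ground, the output series arm Z2 runs from the junction to ground; the shunt arm Z3 also runs from the junction to ground. They appear in parallel: Z3 || Z2 = 1.23 - j76.03 Ω.
Step 4 — Series with input arm Z1: Z_in = Z1 + (Z3 || Z2) = 1.23 - j1878 Ω = 1878∠-90.0° Ω.
Step 5 — Power factor: PF = cos(φ) = Re(Z)/|Z| = 1.2303/1878.5 = 0.0006549.
Step 6 — Type: Im(Z) = -1878 ⇒ leading (phase φ = -90.0°).

PF = 0.0006549 (leading, φ = -90.0°)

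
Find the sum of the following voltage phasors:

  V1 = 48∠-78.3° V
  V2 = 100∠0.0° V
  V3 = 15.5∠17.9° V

Step 1 — Convert each phasor to rectangular form:
  V1 = 48·(cos(-78.3°) + j·sin(-78.3°)) = 9.734 - j47 V
  V2 = 100·(cos(0.0°) + j·sin(0.0°)) = 100 V
  V3 = 15.5·(cos(17.9°) + j·sin(17.9°)) = 14.75 + j4.764 V
Step 2 — Sum components: V_total = 124.5 - j42.24 V.
Step 3 — Convert to polar: |V_total| = 131.5 V, ∠V_total = -18.7°.

V_total = 131.5∠-18.7° V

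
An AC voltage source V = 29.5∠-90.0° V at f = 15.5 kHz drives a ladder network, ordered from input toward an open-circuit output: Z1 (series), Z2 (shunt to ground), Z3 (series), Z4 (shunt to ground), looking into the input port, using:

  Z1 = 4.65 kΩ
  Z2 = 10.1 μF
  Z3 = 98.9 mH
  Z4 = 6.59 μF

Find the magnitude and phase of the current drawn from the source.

Step 1 — Angular frequency: ω = 2π·f = 2π·1.55e+04 = 9.739e+04 rad/s.
Step 2 — Component impedances:
  Z1: Z = R = 4650 Ω
  Z2: Z = 1/(jωC) = -j/(ω·C) = 0 - j1.017 Ω
  Z3: Z = jωL = j·9.739e+04·0.0989 = 0 + j9632 Ω
  Z4: Z = 1/(jωC) = -j/(ω·C) = 0 - j1.558 Ω
Step 3 — Ladder network (open output): work backward from the far end, alternating series and parallel combinations. Z_in = 4650 - j1.017 Ω = 4650∠-0.0° Ω.
Step 4 — Source phasor: V = 29.5∠-90.0° V = 0 - j29.5 V.
Step 5 — Ohm's law: I = V / Z_total = (0 - j29.5) / (4650 - j1.017) = 1.387e-06 - j0.006344 A.
Step 6 — Convert to polar: |I| = 0.006344 A, ∠I = -90.0°.

I = 0.006344∠-90.0° A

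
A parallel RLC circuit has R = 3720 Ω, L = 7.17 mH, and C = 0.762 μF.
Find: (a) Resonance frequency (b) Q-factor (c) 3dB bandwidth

Step 1 — Resonance: ω₀ = 1/√(LC) = 1/√(0.00717·7.62e-07) = 1.353e+04 rad/s.
Step 2 — f₀ = ω₀/(2π) = 2153 Hz.
Step 3 — Parallel Q: Q = R/(ω₀L) = 3720/(1.353e+04·0.00717) = 38.35.
Step 4 — Bandwidth: Δω = ω₀/Q = 352.8 rad/s; BW = Δω/(2π) = 56.15 Hz.

(a) f₀ = 2153 Hz  (b) Q = 38.35  (c) BW = 56.15 Hz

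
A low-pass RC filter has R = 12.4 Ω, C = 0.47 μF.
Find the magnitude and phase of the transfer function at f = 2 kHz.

Step 1 — Angular frequency: ω = 2π·2000 = 1.257e+04 rad/s.
Step 2 — Transfer function: H(jω) = 1/(1 + jωRC).
Step 3 — Denominator: 1 + jωRC = 1 + j·1.257e+04·12.4·4.7e-07 = 1 + j0.07324.
Step 4 — H = 0.9947 - j0.07285.
Step 5 — Magnitude: |H| = 0.9973 (-0.0 dB); phase: φ = -4.2°.

|H| = 0.9973 (-0.0 dB), φ = -4.2°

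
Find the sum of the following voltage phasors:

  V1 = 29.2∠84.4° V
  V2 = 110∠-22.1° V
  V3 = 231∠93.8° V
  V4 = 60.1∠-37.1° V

Step 1 — Convert each phasor to rectangular form:
  V1 = 29.2·(cos(84.4°) + j·sin(84.4°)) = 2.849 + j29.06 V
  V2 = 110·(cos(-22.1°) + j·sin(-22.1°)) = 101.9 - j41.38 V
  V3 = 231·(cos(93.8°) + j·sin(93.8°)) = -15.31 + j230.5 V
  V4 = 60.1·(cos(-37.1°) + j·sin(-37.1°)) = 47.93 - j36.25 V
Step 2 — Sum components: V_total = 137.4 + j181.9 V.
Step 3 — Convert to polar: |V_total| = 228 V, ∠V_total = 52.9°.

V_total = 228∠52.9° V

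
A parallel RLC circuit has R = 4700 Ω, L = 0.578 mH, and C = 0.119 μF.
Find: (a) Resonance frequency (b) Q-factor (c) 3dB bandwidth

Step 1 — Resonance: ω₀ = 1/√(LC) = 1/√(0.000578·1.19e-07) = 1.206e+05 rad/s.
Step 2 — f₀ = ω₀/(2π) = 1.919e+04 Hz.
Step 3 — Parallel Q: Q = R/(ω₀L) = 4700/(1.206e+05·0.000578) = 67.44.
Step 4 — Bandwidth: Δω = ω₀/Q = 1788 rad/s; BW = Δω/(2π) = 284.6 Hz.

(a) f₀ = 1.919e+04 Hz  (b) Q = 67.44  (c) BW = 284.6 Hz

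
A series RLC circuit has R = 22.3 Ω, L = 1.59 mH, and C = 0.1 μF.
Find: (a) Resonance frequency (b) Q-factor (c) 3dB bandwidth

Step 1 — Resonance condition Im(Z)=0 gives ω₀ = 1/√(LC).
Step 2 — ω₀ = 1/√(0.00159·1e-07) = 7.931e+04 rad/s.
Step 3 — f₀ = ω₀/(2π) = 1.262e+04 Hz.
Step 4 — Series Q: Q = ω₀L/R = 7.931e+04·0.00159/22.3 = 5.654.
Step 5 — 3dB bandwidth: Δω = ω₀/Q = 1.403e+04 rad/s; BW = Δω/(2π) = 2232 Hz.

(a) f₀ = 1.262e+04 Hz  (b) Q = 5.654  (c) BW = 2232 Hz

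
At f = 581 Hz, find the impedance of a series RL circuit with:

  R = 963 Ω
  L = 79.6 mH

Step 1 — Angular frequency: ω = 2π·f = 2π·581 = 3651 rad/s.
Step 2 — Component impedances:
  R: Z = R = 963 Ω
  L: Z = jωL = j·3651·0.0796 = 0 + j290.6 Ω
Step 3 — Series combination: Z_total = R + L = 963 + j290.6 Ω = 1006∠16.8° Ω.

Z = 963 + j290.6 Ω = 1006∠16.8° Ω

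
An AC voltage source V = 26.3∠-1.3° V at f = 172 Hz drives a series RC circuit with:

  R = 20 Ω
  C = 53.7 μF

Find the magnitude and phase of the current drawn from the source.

Step 1 — Angular frequency: ω = 2π·f = 2π·172 = 1081 rad/s.
Step 2 — Component impedances:
  R: Z = R = 20 Ω
  C: Z = 1/(jωC) = -j/(ω·C) = 0 - j17.23 Ω
Step 3 — Series combination: Z_total = R + C = 20 - j17.23 Ω = 26.4∠-40.7° Ω.
Step 4 — Source phasor: V = 26.3∠-1.3° V = 26.29 - j0.5967 V.
Step 5 — Ohm's law: I = V / Z_total = (26.29 - j0.5967) / (20 - j17.23) = 0.7693 + j0.633 A.
Step 6 — Convert to polar: |I| = 0.9962 A, ∠I = 39.4°.

I = 0.9962∠39.4° A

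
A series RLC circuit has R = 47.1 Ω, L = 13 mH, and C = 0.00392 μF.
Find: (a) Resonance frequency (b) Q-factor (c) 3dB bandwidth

Step 1 — Resonance: ω₀ = 1/√(LC) = 1/√(0.013·3.92e-09) = 1.401e+05 rad/s.
Step 2 — f₀ = ω₀/(2π) = 2.229e+04 Hz.
Step 3 — Series Q: Q = ω₀L/R = 1.401e+05·0.013/47.1 = 38.66.
Step 4 — Bandwidth: Δω = ω₀/Q = 3623 rad/s; BW = Δω/(2π) = 576.6 Hz.

(a) f₀ = 2.229e+04 Hz  (b) Q = 38.66  (c) BW = 576.6 Hz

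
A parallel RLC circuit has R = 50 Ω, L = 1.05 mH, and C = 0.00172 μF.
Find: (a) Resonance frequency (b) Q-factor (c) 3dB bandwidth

Step 1 — Resonance: ω₀ = 1/√(LC) = 1/√(0.00105·1.72e-09) = 7.441e+05 rad/s.
Step 2 — f₀ = ω₀/(2π) = 1.184e+05 Hz.
Step 3 — Parallel Q: Q = R/(ω₀L) = 50/(7.441e+05·0.00105) = 0.06399.
Step 4 — Bandwidth: Δω = ω₀/Q = 1.163e+07 rad/s; BW = Δω/(2π) = 1.851e+06 Hz.

(a) f₀ = 1.184e+05 Hz  (b) Q = 0.06399  (c) BW = 1.851e+06 Hz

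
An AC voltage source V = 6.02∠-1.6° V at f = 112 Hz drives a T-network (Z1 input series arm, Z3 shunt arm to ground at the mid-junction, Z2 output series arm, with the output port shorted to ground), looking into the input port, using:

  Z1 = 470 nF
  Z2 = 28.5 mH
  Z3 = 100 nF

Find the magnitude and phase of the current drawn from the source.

Step 1 — Angular frequency: ω = 2π·f = 2π·112 = 703.7 rad/s.
Step 2 — Component impedances:
  Z1: Z = 1/(jωC) = -j/(ω·C) = 0 - j3023 Ω
  Z2: Z = jωL = j·703.7·0.0285 = 0 + j20.06 Ω
  Z3: Z = 1/(jωC) = -j/(ω·C) = 0 - j1.421e+04 Ω
Step 3 — With the output port shorted to ground, the output series arm Z2 runs from the junction to ground; the shunt arm Z3 also runs from the junction to ground. They appear in parallel: Z3 || Z2 = 0 + j20.08 Ω.
Step 4 — Series with input arm Z1: Z_in = Z1 + (Z3 || Z2) = 0 - j3003 Ω = 3003∠-90.0° Ω.
Step 5 — Source phasor: V = 6.02∠-1.6° V = 6.018 - j0.1681 V.
Step 6 — Ohm's law: I = V / Z_total = (6.018 - j0.1681) / (0 - j3003) = 5.597e-05 + j0.002004 A.
Step 7 — Convert to polar: |I| = 0.002004 A, ∠I = 88.4°.

I = 0.002004∠88.4° A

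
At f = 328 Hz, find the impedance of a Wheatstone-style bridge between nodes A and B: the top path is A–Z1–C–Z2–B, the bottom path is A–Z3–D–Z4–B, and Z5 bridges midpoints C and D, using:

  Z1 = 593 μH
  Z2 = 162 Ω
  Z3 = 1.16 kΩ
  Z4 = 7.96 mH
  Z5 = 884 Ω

Step 1 — Angular frequency: ω = 2π·f = 2π·328 = 2061 rad/s.
Step 2 — Component impedances:
  Z1: Z = jωL = j·2061·0.000593 = 0 + j1.222 Ω
  Z2: Z = R = 162 Ω
  Z3: Z = R = 1160 Ω
  Z4: Z = jωL = j·2061·0.00796 = 0 + j16.4 Ω
  Z5: Z = R = 884 Ω
Step 3 — Bridge requires nodal analysis (the Z5 bridge couples midpoints C and D, so the two paths cannot be reduced to a simple series/parallel combination). Setting node B to ground and injecting 1 A at node A, the 3-node admittance system at A, C, D solves to V_A = Z_AB = 122.5 + j1.955 Ω = 122.5∠0.9° Ω.

Z = 122.5 + j1.955 Ω = 122.5∠0.9° Ω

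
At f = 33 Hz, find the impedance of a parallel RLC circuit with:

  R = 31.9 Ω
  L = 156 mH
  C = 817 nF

Step 1 — Angular frequency: ω = 2π·f = 2π·33 = 207.3 rad/s.
Step 2 — Component impedances:
  R: Z = R = 31.9 Ω
  L: Z = jωL = j·207.3·0.156 = 0 + j32.35 Ω
  C: Z = 1/(jωC) = -j/(ω·C) = 0 - j5903 Ω
Step 3 — Parallel combination: 1/Z_total = 1/R + 1/L + 1/C; Z_total = 16.26 + j15.95 Ω = 22.77∠44.4° Ω.

Z = 16.26 + j15.95 Ω = 22.77∠44.4° Ω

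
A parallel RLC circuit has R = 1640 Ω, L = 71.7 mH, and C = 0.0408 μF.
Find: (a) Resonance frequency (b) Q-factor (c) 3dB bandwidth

Step 1 — Resonance: ω₀ = 1/√(LC) = 1/√(0.0717·4.08e-08) = 1.849e+04 rad/s.
Step 2 — f₀ = ω₀/(2π) = 2943 Hz.
Step 3 — Parallel Q: Q = R/(ω₀L) = 1640/(1.849e+04·0.0717) = 1.237.
Step 4 — Bandwidth: Δω = ω₀/Q = 1.495e+04 rad/s; BW = Δω/(2π) = 2379 Hz.

(a) f₀ = 2943 Hz  (b) Q = 1.237  (c) BW = 2379 Hz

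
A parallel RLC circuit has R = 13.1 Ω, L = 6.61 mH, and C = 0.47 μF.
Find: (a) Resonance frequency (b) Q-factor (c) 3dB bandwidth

Step 1 — Resonance: ω₀ = 1/√(LC) = 1/√(0.00661·4.7e-07) = 1.794e+04 rad/s.
Step 2 — f₀ = ω₀/(2π) = 2855 Hz.
Step 3 — Parallel Q: Q = R/(ω₀L) = 13.1/(1.794e+04·0.00661) = 0.1105.
Step 4 — Bandwidth: Δω = ω₀/Q = 1.624e+05 rad/s; BW = Δω/(2π) = 2.585e+04 Hz.

(a) f₀ = 2855 Hz  (b) Q = 0.1105  (c) BW = 2.585e+04 Hz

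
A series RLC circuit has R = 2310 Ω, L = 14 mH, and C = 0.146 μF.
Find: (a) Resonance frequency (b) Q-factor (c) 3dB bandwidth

Step 1 — Resonance: ω₀ = 1/√(LC) = 1/√(0.014·1.46e-07) = 2.212e+04 rad/s.
Step 2 — f₀ = ω₀/(2π) = 3520 Hz.
Step 3 — Series Q: Q = ω₀L/R = 2.212e+04·0.014/2310 = 0.1341.
Step 4 — Bandwidth: Δω = ω₀/Q = 1.65e+05 rad/s; BW = Δω/(2π) = 2.626e+04 Hz.

(a) f₀ = 3520 Hz  (b) Q = 0.1341  (c) BW = 2.626e+04 Hz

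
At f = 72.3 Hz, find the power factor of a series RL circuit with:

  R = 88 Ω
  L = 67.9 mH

Step 1 — Angular frequency: ω = 2π·f = 2π·72.3 = 454.3 rad/s.
Step 2 — Component impedances:
  R: Z = R = 88 Ω
  L: Z = jωL = j·454.3·0.0679 = 0 + j30.85 Ω
Step 3 — Series combination: Z_total = R + L = 88 + j30.85 Ω = 93.25∠19.3° Ω.
Step 4 — Power factor: PF = cos(φ) = Re(Z)/|Z| = 88/93.25 = 0.9437.
Step 5 — Type: Im(Z) = 30.85 ⇒ lagging (phase φ = 19.3°).

PF = 0.9437 (lagging, φ = 19.3°)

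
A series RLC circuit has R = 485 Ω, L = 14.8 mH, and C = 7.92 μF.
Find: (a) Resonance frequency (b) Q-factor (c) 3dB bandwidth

Step 1 — Resonance: ω₀ = 1/√(LC) = 1/√(0.0148·7.92e-06) = 2921 rad/s.
Step 2 — f₀ = ω₀/(2π) = 464.9 Hz.
Step 3 — Series Q: Q = ω₀L/R = 2921·0.0148/485 = 0.08913.
Step 4 — Bandwidth: Δω = ω₀/Q = 3.277e+04 rad/s; BW = Δω/(2π) = 5216 Hz.

(a) f₀ = 464.9 Hz  (b) Q = 0.08913  (c) BW = 5216 Hz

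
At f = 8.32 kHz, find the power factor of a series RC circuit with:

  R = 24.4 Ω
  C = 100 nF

Step 1 — Angular frequency: ω = 2π·f = 2π·8320 = 5.228e+04 rad/s.
Step 2 — Component impedances:
  R: Z = R = 24.4 Ω
  C: Z = 1/(jωC) = -j/(ω·C) = 0 - j191.3 Ω
Step 3 — Series combination: Z_total = R + C = 24.4 - j191.3 Ω = 192.8∠-82.7° Ω.
Step 4 — Power factor: PF = cos(φ) = Re(Z)/|Z| = 24.4/192.84 = 0.1265.
Step 5 — Type: Im(Z) = -191.3 ⇒ leading (phase φ = -82.7°).

PF = 0.1265 (leading, φ = -82.7°)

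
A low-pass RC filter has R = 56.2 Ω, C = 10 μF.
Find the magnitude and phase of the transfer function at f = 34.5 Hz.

Step 1 — Angular frequency: ω = 2π·34.5 = 216.8 rad/s.
Step 2 — Transfer function: H(jω) = 1/(1 + jωRC).
Step 3 — Denominator: 1 + jωRC = 1 + j·216.8·56.2·1e-05 = 1 + j0.1218.
Step 4 — H = 0.9854 - j0.12.
Step 5 — Magnitude: |H| = 0.9927 (-0.1 dB); phase: φ = -6.9°.

|H| = 0.9927 (-0.1 dB), φ = -6.9°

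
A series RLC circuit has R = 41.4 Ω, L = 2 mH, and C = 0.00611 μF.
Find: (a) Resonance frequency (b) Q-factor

Step 1 — Resonance condition Im(Z)=0 gives ω₀ = 1/√(LC).
Step 2 — ω₀ = 1/√(0.002·6.11e-09) = 2.861e+05 rad/s.
Step 3 — f₀ = ω₀/(2π) = 4.553e+04 Hz.
Step 4 — Series Q: Q = ω₀L/R = 2.861e+05·0.002/41.4 = 13.82.

(a) f₀ = 4.553e+04 Hz  (b) Q = 13.82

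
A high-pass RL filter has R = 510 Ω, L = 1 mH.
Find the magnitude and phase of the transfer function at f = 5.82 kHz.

Step 1 — Angular frequency: ω = 2π·5820 = 3.657e+04 rad/s.
Step 2 — Transfer function: H(jω) = jωL/(R + jωL).
Step 3 — Numerator jωL = j·36.57; denominator R + jωL = 510 + j36.57.
Step 4 — H = 0.005115 + j0.07134.
Step 5 — Magnitude: |H| = 0.07152 (-22.9 dB); phase: φ = 85.9°.

|H| = 0.07152 (-22.9 dB), φ = 85.9°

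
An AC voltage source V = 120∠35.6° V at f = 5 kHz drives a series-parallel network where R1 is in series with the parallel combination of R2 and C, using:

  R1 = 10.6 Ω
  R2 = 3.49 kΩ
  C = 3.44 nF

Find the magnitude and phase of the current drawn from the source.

Step 1 — Angular frequency: ω = 2π·f = 2π·5000 = 3.142e+04 rad/s.
Step 2 — Component impedances:
  R1: Z = R = 10.6 Ω
  R2: Z = R = 3490 Ω
  C: Z = 1/(jωC) = -j/(ω·C) = 0 - j9253 Ω
Step 3 — Parallel branch: R2 || C = 1/(1/R2 + 1/C) = 3055 - j1152 Ω.
Step 4 — Series with R1: Z_total = R1 + (R2 || C) = 3066 - j1152 Ω = 3275∠-20.6° Ω.
Step 5 — Source phasor: V = 120∠35.6° V = 97.57 + j69.85 V.
Step 6 — Ohm's law: I = V / Z_total = (97.57 + j69.85) / (3066 - j1152) = 0.02038 + j0.03044 A.
Step 7 — Convert to polar: |I| = 0.03664 A, ∠I = 56.2°.

I = 0.03664∠56.2° A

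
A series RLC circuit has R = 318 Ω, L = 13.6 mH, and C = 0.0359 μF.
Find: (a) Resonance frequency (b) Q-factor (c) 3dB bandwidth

Step 1 — Resonance condition Im(Z)=0 gives ω₀ = 1/√(LC).
Step 2 — ω₀ = 1/√(0.0136·3.59e-08) = 4.526e+04 rad/s.
Step 3 — f₀ = ω₀/(2π) = 7203 Hz.
Step 4 — Series Q: Q = ω₀L/R = 4.526e+04·0.0136/318 = 1.936.
Step 5 — 3dB bandwidth: Δω = ω₀/Q = 2.338e+04 rad/s; BW = Δω/(2π) = 3721 Hz.

(a) f₀ = 7203 Hz  (b) Q = 1.936  (c) BW = 3721 Hz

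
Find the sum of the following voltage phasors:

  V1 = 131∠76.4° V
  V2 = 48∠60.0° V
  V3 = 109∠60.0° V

Step 1 — Convert each phasor to rectangular form:
  V1 = 131·(cos(76.4°) + j·sin(76.4°)) = 30.8 + j127.3 V
  V2 = 48·(cos(60.0°) + j·sin(60.0°)) = 24 + j41.57 V
  V3 = 109·(cos(60.0°) + j·sin(60.0°)) = 54.5 + j94.4 V
Step 2 — Sum components: V_total = 109.3 + j263.3 V.
Step 3 — Convert to polar: |V_total| = 285.1 V, ∠V_total = 67.5°.

V_total = 285.1∠67.5° V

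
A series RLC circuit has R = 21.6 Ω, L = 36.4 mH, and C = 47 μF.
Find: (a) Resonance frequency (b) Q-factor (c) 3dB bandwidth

Step 1 — Resonance condition Im(Z)=0 gives ω₀ = 1/√(LC).
Step 2 — ω₀ = 1/√(0.0364·4.7e-05) = 764.5 rad/s.
Step 3 — f₀ = ω₀/(2π) = 121.7 Hz.
Step 4 — Series Q: Q = ω₀L/R = 764.5·0.0364/21.6 = 1.288.
Step 5 — 3dB bandwidth: Δω = ω₀/Q = 593.4 rad/s; BW = Δω/(2π) = 94.44 Hz.

(a) f₀ = 121.7 Hz  (b) Q = 1.288  (c) BW = 94.44 Hz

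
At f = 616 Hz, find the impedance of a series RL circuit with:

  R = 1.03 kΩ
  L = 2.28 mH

Step 1 — Angular frequency: ω = 2π·f = 2π·616 = 3870 rad/s.
Step 2 — Component impedances:
  R: Z = R = 1030 Ω
  L: Z = jωL = j·3870·0.00228 = 0 + j8.825 Ω
Step 3 — Series combination: Z_total = R + L = 1030 + j8.825 Ω = 1030∠0.5° Ω.

Z = 1030 + j8.825 Ω = 1030∠0.5° Ω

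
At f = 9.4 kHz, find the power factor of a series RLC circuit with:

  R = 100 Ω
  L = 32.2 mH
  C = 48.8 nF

Step 1 — Angular frequency: ω = 2π·f = 2π·9400 = 5.906e+04 rad/s.
Step 2 — Component impedances:
  R: Z = R = 100 Ω
  L: Z = jωL = j·5.906e+04·0.0322 = 0 + j1902 Ω
  C: Z = 1/(jωC) = -j/(ω·C) = 0 - j347 Ω
Step 3 — Series combination: Z_total = R + L + C = 100 + j1555 Ω = 1558∠86.3° Ω.
Step 4 — Power factor: PF = cos(φ) = Re(Z)/|Z| = 100/1558 = 0.06418.
Step 5 — Type: Im(Z) = 1555 ⇒ lagging (phase φ = 86.3°).

PF = 0.06418 (lagging, φ = 86.3°)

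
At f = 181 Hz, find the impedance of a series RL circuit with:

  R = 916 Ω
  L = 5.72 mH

Step 1 — Angular frequency: ω = 2π·f = 2π·181 = 1137 rad/s.
Step 2 — Component impedances:
  R: Z = R = 916 Ω
  L: Z = jωL = j·1137·0.00572 = 0 + j6.505 Ω
Step 3 — Series combination: Z_total = R + L = 916 + j6.505 Ω = 916∠0.4° Ω.

Z = 916 + j6.505 Ω = 916∠0.4° Ω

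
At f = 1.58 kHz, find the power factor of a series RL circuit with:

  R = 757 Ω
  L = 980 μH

Step 1 — Angular frequency: ω = 2π·f = 2π·1580 = 9927 rad/s.
Step 2 — Component impedances:
  R: Z = R = 757 Ω
  L: Z = jωL = j·9927·0.00098 = 0 + j9.729 Ω
Step 3 — Series combination: Z_total = R + L = 757 + j9.729 Ω = 757.1∠0.7° Ω.
Step 4 — Power factor: PF = cos(φ) = Re(Z)/|Z| = 757/757.1 = 0.9999.
Step 5 — Type: Im(Z) = 9.729 ⇒ lagging (phase φ = 0.7°).

PF = 0.9999 (lagging, φ = 0.7°)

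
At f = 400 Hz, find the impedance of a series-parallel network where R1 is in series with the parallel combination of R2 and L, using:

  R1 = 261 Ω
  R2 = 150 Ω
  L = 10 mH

Step 1 — Angular frequency: ω = 2π·f = 2π·400 = 2513 rad/s.
Step 2 — Component impedances:
  R1: Z = R = 261 Ω
  R2: Z = R = 150 Ω
  L: Z = jωL = j·2513·0.01 = 0 + j25.13 Ω
Step 3 — Parallel branch: R2 || L = 1/(1/R2 + 1/L) = 4.096 + j24.45 Ω.
Step 4 — Series with R1: Z_total = R1 + (R2 || L) = 265.1 + j24.45 Ω = 266.2∠5.3° Ω.

Z = 265.1 + j24.45 Ω = 266.2∠5.3° Ω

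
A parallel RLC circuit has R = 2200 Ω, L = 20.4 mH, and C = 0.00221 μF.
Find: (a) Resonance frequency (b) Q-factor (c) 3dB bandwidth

Step 1 — Resonance: ω₀ = 1/√(LC) = 1/√(0.0204·2.21e-09) = 1.489e+05 rad/s.
Step 2 — f₀ = ω₀/(2π) = 2.37e+04 Hz.
Step 3 — Parallel Q: Q = R/(ω₀L) = 2200/(1.489e+05·0.0204) = 0.7241.
Step 4 — Bandwidth: Δω = ω₀/Q = 2.057e+05 rad/s; BW = Δω/(2π) = 3.273e+04 Hz.

(a) f₀ = 2.37e+04 Hz  (b) Q = 0.7241  (c) BW = 3.273e+04 Hz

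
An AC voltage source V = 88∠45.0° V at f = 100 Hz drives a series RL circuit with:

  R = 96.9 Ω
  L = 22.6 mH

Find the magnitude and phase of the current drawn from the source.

Step 1 — Angular frequency: ω = 2π·f = 2π·100 = 628.3 rad/s.
Step 2 — Component impedances:
  R: Z = R = 96.9 Ω
  L: Z = jωL = j·628.3·0.0226 = 0 + j14.2 Ω
Step 3 — Series combination: Z_total = R + L = 96.9 + j14.2 Ω = 97.93∠8.3° Ω.
Step 4 — Source phasor: V = 88∠45.0° V = 62.23 + j62.23 V.
Step 5 — Ohm's law: I = V / Z_total = (62.23 + j62.23) / (96.9 + j14.2) = 0.7208 + j0.5365 A.
Step 6 — Convert to polar: |I| = 0.8986 A, ∠I = 36.7°.

I = 0.8986∠36.7° A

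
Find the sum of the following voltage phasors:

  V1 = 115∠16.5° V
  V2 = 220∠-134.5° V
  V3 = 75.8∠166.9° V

Step 1 — Convert each phasor to rectangular form:
  V1 = 115·(cos(16.5°) + j·sin(16.5°)) = 110.3 + j32.66 V
  V2 = 220·(cos(-134.5°) + j·sin(-134.5°)) = -154.2 - j156.9 V
  V3 = 75.8·(cos(166.9°) + j·sin(166.9°)) = -73.83 + j17.18 V
Step 2 — Sum components: V_total = -117.8 - j107.1 V.
Step 3 — Convert to polar: |V_total| = 159.2 V, ∠V_total = -137.7°.

V_total = 159.2∠-137.7° V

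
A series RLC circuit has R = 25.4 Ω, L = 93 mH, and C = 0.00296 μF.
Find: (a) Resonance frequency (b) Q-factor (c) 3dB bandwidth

Step 1 — Resonance: ω₀ = 1/√(LC) = 1/√(0.093·2.96e-09) = 6.027e+04 rad/s.
Step 2 — f₀ = ω₀/(2π) = 9593 Hz.
Step 3 — Series Q: Q = ω₀L/R = 6.027e+04·0.093/25.4 = 220.7.
Step 4 — Bandwidth: Δω = ω₀/Q = 273.1 rad/s; BW = Δω/(2π) = 43.47 Hz.

(a) f₀ = 9593 Hz  (b) Q = 220.7  (c) BW = 43.47 Hz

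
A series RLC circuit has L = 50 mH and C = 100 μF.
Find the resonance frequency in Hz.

Step 1 — Resonance condition Im(Z)=0 gives ω₀ = 1/√(LC).
Step 2 — ω₀ = 1/√(0.05·0.0001) = 447.2 rad/s.
Step 3 — f₀ = ω₀/(2π) = 71.18 Hz.

f₀ = 71.18 Hz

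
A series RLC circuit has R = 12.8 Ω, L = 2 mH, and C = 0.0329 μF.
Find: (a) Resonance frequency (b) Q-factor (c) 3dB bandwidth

Step 1 — Resonance: ω₀ = 1/√(LC) = 1/√(0.002·3.29e-08) = 1.233e+05 rad/s.
Step 2 — f₀ = ω₀/(2π) = 1.962e+04 Hz.
Step 3 — Series Q: Q = ω₀L/R = 1.233e+05·0.002/12.8 = 19.26.
Step 4 — Bandwidth: Δω = ω₀/Q = 6400 rad/s; BW = Δω/(2π) = 1019 Hz.

(a) f₀ = 1.962e+04 Hz  (b) Q = 19.26  (c) BW = 1019 Hz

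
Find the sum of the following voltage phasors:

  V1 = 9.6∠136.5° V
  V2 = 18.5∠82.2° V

Step 1 — Convert each phasor to rectangular form:
  V1 = 9.6·(cos(136.5°) + j·sin(136.5°)) = -6.964 + j6.608 V
  V2 = 18.5·(cos(82.2°) + j·sin(82.2°)) = 2.511 + j18.33 V
Step 2 — Sum components: V_total = -4.453 + j24.94 V.
Step 3 — Convert to polar: |V_total| = 25.33 V, ∠V_total = 100.1°.

V_total = 25.33∠100.1° V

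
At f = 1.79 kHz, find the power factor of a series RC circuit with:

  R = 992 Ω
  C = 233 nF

Step 1 — Angular frequency: ω = 2π·f = 2π·1790 = 1.125e+04 rad/s.
Step 2 — Component impedances:
  R: Z = R = 992 Ω
  C: Z = 1/(jωC) = -j/(ω·C) = 0 - j381.6 Ω
Step 3 — Series combination: Z_total = R + C = 992 - j381.6 Ω = 1063∠-21.0° Ω.
Step 4 — Power factor: PF = cos(φ) = Re(Z)/|Z| = 992/1062.9 = 0.9333.
Step 5 — Type: Im(Z) = -381.6 ⇒ leading (phase φ = -21.0°).

PF = 0.9333 (leading, φ = -21.0°)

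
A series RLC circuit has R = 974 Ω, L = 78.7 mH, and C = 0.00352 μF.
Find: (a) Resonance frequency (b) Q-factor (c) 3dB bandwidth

Step 1 — Resonance condition Im(Z)=0 gives ω₀ = 1/√(LC).
Step 2 — ω₀ = 1/√(0.0787·3.52e-09) = 6.008e+04 rad/s.
Step 3 — f₀ = ω₀/(2π) = 9562 Hz.
Step 4 — Series Q: Q = ω₀L/R = 6.008e+04·0.0787/974 = 4.855.
Step 5 — 3dB bandwidth: Δω = ω₀/Q = 1.238e+04 rad/s; BW = Δω/(2π) = 1970 Hz.

(a) f₀ = 9562 Hz  (b) Q = 4.855  (c) BW = 1970 Hz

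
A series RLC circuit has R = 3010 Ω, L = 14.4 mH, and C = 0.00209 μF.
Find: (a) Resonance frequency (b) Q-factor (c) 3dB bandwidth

Step 1 — Resonance condition Im(Z)=0 gives ω₀ = 1/√(LC).
Step 2 — ω₀ = 1/√(0.0144·2.09e-09) = 1.823e+05 rad/s.
Step 3 — f₀ = ω₀/(2π) = 2.901e+04 Hz.
Step 4 — Series Q: Q = ω₀L/R = 1.823e+05·0.0144/3010 = 0.8721.
Step 5 — 3dB bandwidth: Δω = ω₀/Q = 2.09e+05 rad/s; BW = Δω/(2π) = 3.327e+04 Hz.

(a) f₀ = 2.901e+04 Hz  (b) Q = 0.8721  (c) BW = 3.327e+04 Hz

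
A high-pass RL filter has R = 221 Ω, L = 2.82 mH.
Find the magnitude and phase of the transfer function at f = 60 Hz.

Step 1 — Angular frequency: ω = 2π·60 = 377 rad/s.
Step 2 — Transfer function: H(jω) = jωL/(R + jωL).
Step 3 — Numerator jωL = j·1.063; denominator R + jωL = 221 + j1.063.
Step 4 — H = 2.314e-05 + j0.00481.
Step 5 — Magnitude: |H| = 0.00481 (-46.4 dB); phase: φ = 89.7°.

|H| = 0.00481 (-46.4 dB), φ = 89.7°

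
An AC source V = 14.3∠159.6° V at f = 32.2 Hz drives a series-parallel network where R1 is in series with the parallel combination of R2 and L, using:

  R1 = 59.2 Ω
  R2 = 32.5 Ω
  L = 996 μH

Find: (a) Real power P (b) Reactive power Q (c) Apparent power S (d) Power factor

Step 1 — Angular frequency: ω = 2π·f = 2π·32.2 = 202.3 rad/s.
Step 2 — Component impedances:
  R1: Z = R = 59.2 Ω
  R2: Z = R = 32.5 Ω
  L: Z = jωL = j·202.3·0.000996 = 0 + j0.2015 Ω
Step 3 — Parallel branch: R2 || L = 1/(1/R2 + 1/L) = 0.001249 + j0.2015 Ω.
Step 4 — Series with R1: Z_total = R1 + (R2 || L) = 59.2 + j0.2015 Ω = 59.2∠0.2° Ω.
Step 5 — Source phasor: V = 14.3∠159.6° V = -13.4 + j4.985 V.
Step 6 — Current: I = V / Z = -0.2261 + j0.08497 A = 0.2415∠159.4° A.
Step 7 — Complex power: S = V·I* = 3.454 + j0.01176 VA.
Step 8 — Real power: P = Re(S) = 3.454 W.
Step 9 — Reactive power: Q = Im(S) = 0.01176 VAR.
Step 10 — Apparent power: |S| = 3.454 VA.
Step 11 — Power factor: PF = P/|S| = 1 (lagging).

(a) P = 3.454 W  (b) Q = 0.01176 VAR  (c) S = 3.454 VA  (d) PF = 1 (lagging)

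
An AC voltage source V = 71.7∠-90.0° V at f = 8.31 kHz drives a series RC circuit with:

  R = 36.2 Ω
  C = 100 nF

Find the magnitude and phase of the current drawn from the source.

Step 1 — Angular frequency: ω = 2π·f = 2π·8310 = 5.221e+04 rad/s.
Step 2 — Component impedances:
  R: Z = R = 36.2 Ω
  C: Z = 1/(jωC) = -j/(ω·C) = 0 - j191.5 Ω
Step 3 — Series combination: Z_total = R + C = 36.2 - j191.5 Ω = 194.9∠-79.3° Ω.
Step 4 — Source phasor: V = 71.7∠-90.0° V = 0 - j71.7 V.
Step 5 — Ohm's law: I = V / Z_total = (0 - j71.7) / (36.2 - j191.5) = 0.3615 - j0.06832 A.
Step 6 — Convert to polar: |I| = 0.3679 A, ∠I = -10.7°.

I = 0.3679∠-10.7° A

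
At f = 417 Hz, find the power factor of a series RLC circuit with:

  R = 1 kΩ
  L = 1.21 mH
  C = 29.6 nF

Step 1 — Angular frequency: ω = 2π·f = 2π·417 = 2620 rad/s.
Step 2 — Component impedances:
  R: Z = R = 1000 Ω
  L: Z = jωL = j·2620·0.00121 = 0 + j3.17 Ω
  C: Z = 1/(jωC) = -j/(ω·C) = 0 - j1.289e+04 Ω
Step 3 — Series combination: Z_total = R + L + C = 1000 - j1.289e+04 Ω = 1.293e+04∠-85.6° Ω.
Step 4 — Power factor: PF = cos(φ) = Re(Z)/|Z| = 1000/1.293e+04 = 0.07734.
Step 5 — Type: Im(Z) = -1.289e+04 ⇒ leading (phase φ = -85.6°).

PF = 0.07734 (leading, φ = -85.6°)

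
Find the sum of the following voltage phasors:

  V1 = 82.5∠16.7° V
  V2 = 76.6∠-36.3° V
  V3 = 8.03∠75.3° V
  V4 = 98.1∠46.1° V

Step 1 — Convert each phasor to rectangular form:
  V1 = 82.5·(cos(16.7°) + j·sin(16.7°)) = 79.02 + j23.71 V
  V2 = 76.6·(cos(-36.3°) + j·sin(-36.3°)) = 61.73 - j45.35 V
  V3 = 8.03·(cos(75.3°) + j·sin(75.3°)) = 2.038 + j7.767 V
  V4 = 98.1·(cos(46.1°) + j·sin(46.1°)) = 68.02 + j70.69 V
Step 2 — Sum components: V_total = 210.8 + j56.81 V.
Step 3 — Convert to polar: |V_total| = 218.3 V, ∠V_total = 15.1°.

V_total = 218.3∠15.1° V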